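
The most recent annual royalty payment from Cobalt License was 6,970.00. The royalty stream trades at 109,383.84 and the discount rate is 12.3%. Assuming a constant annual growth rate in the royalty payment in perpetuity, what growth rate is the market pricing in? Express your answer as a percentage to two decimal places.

5.57%

P = D₀(1+g)/(r−g) ⇒ P(r−g) = D₀(1+g) ⇒ g(P+D₀) = P·r − D₀
g = (P·r − D₀)/(P + D₀) = (109,383.84×0.123 − 6,970.00) / (109,383.84 + 6,970.00) = 0.055728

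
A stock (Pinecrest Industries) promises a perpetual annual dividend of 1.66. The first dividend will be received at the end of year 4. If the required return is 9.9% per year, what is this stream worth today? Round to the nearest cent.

Value at end of year 3: C / r = 1.66 / 0.099 = 16.7677
Discount to today: PV = 16.7677 / (1 + 0.099)^3 = 16.7677 / 1.327373 = 12.63

12.63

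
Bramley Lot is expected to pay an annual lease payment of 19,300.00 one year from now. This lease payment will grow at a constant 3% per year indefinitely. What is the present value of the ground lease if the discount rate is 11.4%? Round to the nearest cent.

Growing perpetuity: P = D₁ / (r − g) = 19,300.0000 / (0.114 − 0.03) = 229,761.90

229761.90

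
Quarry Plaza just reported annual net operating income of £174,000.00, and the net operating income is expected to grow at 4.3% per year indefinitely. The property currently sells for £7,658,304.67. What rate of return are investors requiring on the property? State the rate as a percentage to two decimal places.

6.67%

D₁ = £174,000.00 × 1.043 = £181,482.0000
P = D₁/(r − g) ⇒ r = D₁/P + g = £181,482.0000/£7,658,304.67 + 0.043 = 0.023697 + 0.043 = 0.066697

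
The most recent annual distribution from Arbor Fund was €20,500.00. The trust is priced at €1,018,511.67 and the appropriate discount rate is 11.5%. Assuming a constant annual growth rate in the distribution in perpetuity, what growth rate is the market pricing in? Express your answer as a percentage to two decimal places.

9.30%

P = D₀(1+g)/(r−g) ⇒ P(r−g) = D₀(1+g) ⇒ g(P+D₀) = P·r − D₀
g = (P·r − D₀)/(P + D₀) = (€1,018,511.67×0.115 − €20,500.00) / (€1,018,511.67 + €20,500.00) = 0.093001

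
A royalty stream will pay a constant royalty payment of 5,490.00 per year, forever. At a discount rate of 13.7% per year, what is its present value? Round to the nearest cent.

40072.99

Level perpetuity: PV = C / r = 5,490.00 / 0.137 = 40,072.99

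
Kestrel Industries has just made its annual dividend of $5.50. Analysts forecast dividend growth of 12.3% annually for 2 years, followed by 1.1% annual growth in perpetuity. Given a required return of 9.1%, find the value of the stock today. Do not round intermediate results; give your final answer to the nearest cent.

D_1 = 6.17650
D_2 = 6.93621
Terminal value at year 2: TV = D_2×(1+g_2)/(r−g_2) = 7.01251/0.08 = 87.65635
P_0 = D_1/(1+r)^1 + D_2/(1+r)^2 + TV/(1+r)^2
    = 5.66132 + 5.82737 + 73.64341 = 85.13210

$85.13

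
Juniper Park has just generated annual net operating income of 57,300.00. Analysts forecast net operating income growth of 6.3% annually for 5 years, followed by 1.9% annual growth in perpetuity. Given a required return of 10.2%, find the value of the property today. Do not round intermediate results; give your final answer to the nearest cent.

844981.50

D_1 = 60909.90000
D_2 = 64747.22370
D_3 = 68826.29879
D_4 = 73162.35562
D_5 = 77771.58402
Terminal value at year 5: TV = D_5×(1+g_2)/(r−g_2) = 79249.24412/0.083 = 954810.17009
P_0 = D_1/(1+r)^1 + D_2/(1+r)^2 + D_3/(1+r)^3 + D_4/(1+r)^4 + D_5/(1+r)^5 + TV/(1+r)^5
    = 55272.14156 + 53316.04944 + 51429.18380 + 49609.09472 + 47853.41896 + 587501.61344 = 844981.50192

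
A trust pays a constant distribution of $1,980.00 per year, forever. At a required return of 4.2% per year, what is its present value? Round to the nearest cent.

Level perpetuity: PV = C / r = $1,980.00 / 0.042 = $47,142.86

$47142.86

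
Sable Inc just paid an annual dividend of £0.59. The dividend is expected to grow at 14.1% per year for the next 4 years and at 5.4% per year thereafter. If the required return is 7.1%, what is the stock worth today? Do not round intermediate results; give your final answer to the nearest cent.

D_1 = 0.67319
D_2 = 0.76811
D_3 = 0.87641
D_4 = 0.99999
Terminal value at year 4: TV = D_4×(1+g_2)/(r−g_2) = 1.05399/0.017 = 61.99923
P_0 = D_1/(1+r)^1 + D_2/(1+r)^2 + D_3/(1+r)^3 + D_4/(1+r)^4 + TV/(1+r)^4
    = 0.62856 + 0.66964 + 0.71341 + 0.76004 + 47.12251 = 49.89417

£49.89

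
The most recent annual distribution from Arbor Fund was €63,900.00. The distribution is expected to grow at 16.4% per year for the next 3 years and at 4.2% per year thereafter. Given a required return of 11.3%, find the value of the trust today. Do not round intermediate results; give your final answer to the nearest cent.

€1282524.34

D_1 = 74379.60000
D_2 = 86577.85440
D_3 = 100776.62252
Terminal value at year 3: TV = D_3×(1+g_2)/(r−g_2) = 105009.24067/0.071 = 1479003.38968
P_0 = D_1/(1+r)^1 + D_2/(1+r)^2 + D_3/(1+r)^3 + TV/(1+r)^3
    = 66828.03235 + 69890.23329 + 73092.75072 + 1072713.32741 = 1282524.34376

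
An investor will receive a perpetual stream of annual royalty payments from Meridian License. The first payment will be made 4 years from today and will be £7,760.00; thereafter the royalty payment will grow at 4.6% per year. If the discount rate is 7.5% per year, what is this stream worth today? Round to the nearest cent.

Value at end of year 3: C₁ / (r − g) = £7,760.00 / (0.075 − 0.046) = £267,586.2069
Discount to today: PV = £267,586.2069 / (1 + 0.075)^3 = £267,586.2069 / 1.242297 = £215,396.35

£215396.35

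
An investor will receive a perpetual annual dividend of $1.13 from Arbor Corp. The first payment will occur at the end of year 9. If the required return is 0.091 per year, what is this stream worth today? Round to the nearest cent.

$6.19

Value at end of year 8: C / r = $1.13 / 0.091 = $12.4176
Discount to today: PV = $12.4176 / (1 + 0.091)^8 = $12.4176 / 2.007234 = $6.19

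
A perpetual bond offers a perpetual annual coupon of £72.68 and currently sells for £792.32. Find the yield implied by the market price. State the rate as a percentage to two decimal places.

9.17%

P = C/r ⇒ r = C/P = £72.68/£792.32 = 0.091731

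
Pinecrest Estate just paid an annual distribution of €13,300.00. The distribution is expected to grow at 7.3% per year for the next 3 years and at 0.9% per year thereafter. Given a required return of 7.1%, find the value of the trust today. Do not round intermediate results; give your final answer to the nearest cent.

D_1 = 14270.90000
D_2 = 15312.67570
D_3 = 16430.50103
Terminal value at year 3: TV = D_3×(1+g_2)/(r−g_2) = 16578.37554/0.062 = 267393.15380
P_0 = D_1/(1+r)^1 + D_2/(1+r)^2 + D_3/(1+r)^3 + TV/(1+r)^3
    = 13324.83660 + 13349.71958 + 13374.64903 + 217661.62697 = 257710.83219

€257710.83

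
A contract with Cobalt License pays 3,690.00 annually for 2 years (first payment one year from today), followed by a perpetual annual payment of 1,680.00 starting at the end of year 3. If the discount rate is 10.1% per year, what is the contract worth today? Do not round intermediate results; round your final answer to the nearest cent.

20117.42

PV of 2-year annuity: 3,690.00 × [1 − (1+0.101)^−2] / 0.101 = 6395.54826
Perpetuity value at year 2: 1,680.00 / 0.101 = 16633.66337
PV of perpetuity: 16633.66337 / (1+0.101)^2 = 13721.86904
Total PV = 6395.54826 + 13721.86904 = 20117.41730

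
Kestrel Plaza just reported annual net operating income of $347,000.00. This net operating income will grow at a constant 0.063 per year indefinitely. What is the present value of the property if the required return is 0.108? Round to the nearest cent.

$8196911.11

D₁ = D₀ × (1 + g) = $347,000.00 × 1.063 = $368,861.0000
Growing perpetuity: P = D₁ / (r − g) = $368,861.0000 / (0.108 − 0.063) = $8,196,911.11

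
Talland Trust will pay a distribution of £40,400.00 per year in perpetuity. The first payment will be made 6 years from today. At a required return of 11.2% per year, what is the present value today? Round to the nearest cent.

£212148.23

Value at end of year 5: C / r = £40,400.00 / 0.112 = £360,714.2857
Discount to today: PV = £360,714.2857 / (1 + 0.112)^5 = £360,714.2857 / 1.700294 = £212,148.23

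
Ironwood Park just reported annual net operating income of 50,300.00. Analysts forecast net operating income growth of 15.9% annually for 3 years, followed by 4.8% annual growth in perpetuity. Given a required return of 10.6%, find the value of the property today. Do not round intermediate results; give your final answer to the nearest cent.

1211720.41

D_1 = 58297.70000
D_2 = 67567.03430
D_3 = 78310.19275
Terminal value at year 3: TV = D_3×(1+g_2)/(r−g_2) = 82069.08201/0.058 = 1414984.17252
P_0 = D_1/(1+r)^1 + D_2/(1+r)^2 + D_3/(1+r)^3 + TV/(1+r)^3
    = 52710.39783 + 55236.30297 + 57883.25058 + 1045890.45877 = 1211720.41015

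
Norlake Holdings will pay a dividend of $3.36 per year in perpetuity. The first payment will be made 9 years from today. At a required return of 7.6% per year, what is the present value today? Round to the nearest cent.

Value at end of year 8: C / r = $3.36 / 0.076 = $44.2105
Discount to today: PV = $44.2105 / (1 + 0.076)^8 = $44.2105 / 1.796794 = $24.61

$24.61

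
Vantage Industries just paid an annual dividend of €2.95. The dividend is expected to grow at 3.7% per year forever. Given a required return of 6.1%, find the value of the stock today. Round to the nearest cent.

D₁ = D₀ × (1 + g) = €2.95 × 1.037 = €3.0592
Growing perpetuity: P = D₁ / (r − g) = €3.0592 / (0.061 − 0.037) = €127.46

€127.46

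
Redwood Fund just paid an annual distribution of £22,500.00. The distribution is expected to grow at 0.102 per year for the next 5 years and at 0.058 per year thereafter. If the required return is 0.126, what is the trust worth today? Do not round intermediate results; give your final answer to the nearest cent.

D_1 = 24795.00000
D_2 = 27324.09000
D_3 = 30111.14718
D_4 = 33182.48419
D_5 = 36567.09758
Terminal value at year 5: TV = D_5×(1+g_2)/(r−g_2) = 38687.98924/0.068 = 568941.01823
P_0 = D_1/(1+r)^1 + D_2/(1+r)^2 + D_3/(1+r)^3 + D_4/(1+r)^4 + D_5/(1+r)^5 + TV/(1+r)^5
    = 22020.42629 + 21551.07440 + 21091.72645 + 20642.16923 + 20202.19404 + 314322.37195 = 419829.96235

£419829.96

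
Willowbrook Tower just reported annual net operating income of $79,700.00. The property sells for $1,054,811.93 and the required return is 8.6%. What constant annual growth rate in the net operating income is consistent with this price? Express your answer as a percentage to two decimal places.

0.97%

P = D₀(1+g)/(r−g) ⇒ P(r−g) = D₀(1+g) ⇒ g(P+D₀) = P·r − D₀
g = (P·r − D₀)/(P + D₀) = ($1,054,811.93×0.086 − $79,700.00) / ($1,054,811.93 + $79,700.00) = 0.009708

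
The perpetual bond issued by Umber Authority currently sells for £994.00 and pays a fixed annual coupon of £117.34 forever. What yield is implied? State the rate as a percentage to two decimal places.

11.80%

P = C/r ⇒ r = C/P = £117.34/£994.00 = 0.118048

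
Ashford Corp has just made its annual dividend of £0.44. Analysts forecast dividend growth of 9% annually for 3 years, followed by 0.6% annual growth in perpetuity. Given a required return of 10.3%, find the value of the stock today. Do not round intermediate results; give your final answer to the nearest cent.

£5.69

D_1 = 0.47960
D_2 = 0.52276
D_3 = 0.56981
Terminal value at year 3: TV = D_3×(1+g_2)/(r−g_2) = 0.57323/0.097 = 5.90960
P_0 = D_1/(1+r)^1 + D_2/(1+r)^2 + D_3/(1+r)^3 + TV/(1+r)^3
    = 0.43481 + 0.42969 + 0.42463 + 4.40384 = 5.69297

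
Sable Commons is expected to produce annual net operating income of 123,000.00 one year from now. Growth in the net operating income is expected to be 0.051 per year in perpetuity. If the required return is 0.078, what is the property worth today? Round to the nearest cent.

Growing perpetuity: P = D₁ / (r − g) = 123,000.0000 / (0.078 − 0.051) = 4,555,555.56

4555555.56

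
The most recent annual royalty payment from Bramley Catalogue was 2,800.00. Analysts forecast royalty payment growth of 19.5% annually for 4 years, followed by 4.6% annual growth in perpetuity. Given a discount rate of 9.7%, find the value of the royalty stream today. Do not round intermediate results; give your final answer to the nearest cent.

D_1 = 3346.00000
D_2 = 3998.47000
D_3 = 4778.17165
D_4 = 5709.91512
Terminal value at year 4: TV = D_4×(1+g_2)/(r−g_2) = 5972.57122/0.051 = 117109.23956
P_0 = D_1/(1+r)^1 + D_2/(1+r)^2 + D_3/(1+r)^3 + D_4/(1+r)^4 + TV/(1+r)^4
    = 3050.13674 + 3322.61933 + 3619.44402 + 3942.78542 + 80865.75592 = 94800.74143

94800.74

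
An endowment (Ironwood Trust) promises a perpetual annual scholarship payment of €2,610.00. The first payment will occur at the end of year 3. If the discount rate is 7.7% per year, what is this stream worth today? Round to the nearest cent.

Value at end of year 2: C / r = €2,610.00 / 0.077 = €33,896.1039
Discount to today: PV = €33,896.1039 / (1 + 0.077)^2 = €33,896.1039 / 1.159929 = €29,222.57

€29222.57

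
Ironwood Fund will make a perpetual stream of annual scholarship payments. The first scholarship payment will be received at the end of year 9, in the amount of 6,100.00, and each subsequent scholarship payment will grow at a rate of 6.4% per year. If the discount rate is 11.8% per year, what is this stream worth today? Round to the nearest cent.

46280.88

Value at end of year 8: C₁ / (r − g) = 6,100.00 / (0.118 − 0.064) = 112,962.9630
Discount to today: PV = 112,962.9630 / (1 + 0.118)^8 = 112,962.9630 / 2.440813 = 46,280.88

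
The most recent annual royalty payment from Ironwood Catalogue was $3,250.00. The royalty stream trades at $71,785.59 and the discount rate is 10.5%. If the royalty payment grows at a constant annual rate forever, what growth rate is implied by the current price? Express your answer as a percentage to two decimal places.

P = D₀(1+g)/(r−g) ⇒ P(r−g) = D₀(1+g) ⇒ g(P+D₀) = P·r − D₀
g = (P·r − D₀)/(P + D₀) = ($71,785.59×0.105 − $3,250.00) / ($71,785.59 + $3,250.00) = 0.057139

5.71%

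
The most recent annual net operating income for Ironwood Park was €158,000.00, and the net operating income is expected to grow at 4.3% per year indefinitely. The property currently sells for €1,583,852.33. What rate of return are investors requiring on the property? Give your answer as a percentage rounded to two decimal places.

D₁ = €158,000.00 × 1.043 = €164,794.0000
P = D₁/(r − g) ⇒ r = D₁/P + g = €164,794.0000/€1,583,852.33 + 0.043 = 0.104046 + 0.043 = 0.147046

14.70%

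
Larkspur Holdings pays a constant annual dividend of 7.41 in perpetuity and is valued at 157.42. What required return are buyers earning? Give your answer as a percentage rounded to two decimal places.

P = C/r ⇒ r = C/P = 7.41/157.42 = 0.047072

4.71%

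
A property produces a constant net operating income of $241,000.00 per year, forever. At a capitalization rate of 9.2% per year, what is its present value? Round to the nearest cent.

Level perpetuity: PV = C / r = $241,000.00 / 0.092 = $2,619,565.22

$2619565.22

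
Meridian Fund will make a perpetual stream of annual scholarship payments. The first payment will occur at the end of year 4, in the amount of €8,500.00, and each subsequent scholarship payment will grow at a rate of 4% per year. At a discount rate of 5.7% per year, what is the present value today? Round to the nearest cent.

Value at end of year 3: C₁ / (r − g) = €8,500.00 / (0.057 − 0.04) = €500,000.0000
Discount to today: PV = €500,000.0000 / (1 + 0.057)^3 = €500,000.0000 / 1.180932 = €423,394.33

€423394.33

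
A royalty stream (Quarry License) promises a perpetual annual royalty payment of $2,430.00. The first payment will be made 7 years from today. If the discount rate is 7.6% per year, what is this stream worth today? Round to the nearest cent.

$20602.46

Value at end of year 6: C / r = $2,430.00 / 0.076 = $31,973.6842
Discount to today: PV = $31,973.6842 / (1 + 0.076)^6 = $31,973.6842 / 1.551935 = $20,602.46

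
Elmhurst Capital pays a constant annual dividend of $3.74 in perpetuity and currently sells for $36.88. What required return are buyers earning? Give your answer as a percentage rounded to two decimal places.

P = C/r ⇒ r = C/P = $3.74/$36.88 = 0.101410

10.14%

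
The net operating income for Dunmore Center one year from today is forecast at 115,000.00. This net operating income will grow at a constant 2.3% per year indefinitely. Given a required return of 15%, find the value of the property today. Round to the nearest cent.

Growing perpetuity: P = D₁ / (r − g) = 115,000.0000 / (0.15 − 0.023) = 905,511.81

905511.81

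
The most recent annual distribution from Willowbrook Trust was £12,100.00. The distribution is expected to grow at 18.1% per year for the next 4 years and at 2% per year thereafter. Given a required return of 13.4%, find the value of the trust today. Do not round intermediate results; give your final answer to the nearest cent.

D_1 = 14290.10000
D_2 = 16876.60810
D_3 = 19931.27417
D_4 = 23538.83479
Terminal value at year 4: TV = D_4×(1+g_2)/(r−g_2) = 24009.61149/0.114 = 210610.62707
P_0 = D_1/(1+r)^1 + D_2/(1+r)^2 + D_3/(1+r)^3 + D_4/(1+r)^4 + TV/(1+r)^4
    = 12601.49912 + 13123.78347 + 13667.71453 + 14234.18948 + 127358.53741 = 180985.72401

£180985.72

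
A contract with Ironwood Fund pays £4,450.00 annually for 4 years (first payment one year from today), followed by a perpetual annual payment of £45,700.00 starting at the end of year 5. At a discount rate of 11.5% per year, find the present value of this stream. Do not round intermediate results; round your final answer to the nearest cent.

PV of 4-year annuity: £4,450.00 × [1 − (1+0.115)^−4] / 0.115 = 13659.78141
Perpetuity value at year 4: £45,700.00 / 0.115 = 397391.30435
PV of perpetuity: 397391.30435 / (1+0.115)^4 = 257109.95372
Total PV = 13659.78141 + 257109.95372 = 270769.73512

£270769.74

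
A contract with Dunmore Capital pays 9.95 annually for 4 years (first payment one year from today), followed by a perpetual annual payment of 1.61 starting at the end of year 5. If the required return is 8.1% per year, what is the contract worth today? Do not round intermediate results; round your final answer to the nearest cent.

PV of 4-year annuity: 9.95 × [1 − (1+0.081)^−4] / 0.081 = 32.88244
Perpetuity value at year 4: 1.61 / 0.081 = 19.87654
PV of perpetuity: 19.87654 / (1+0.081)^4 = 14.55587
Total PV = 32.88244 + 14.55587 = 47.43831

47.44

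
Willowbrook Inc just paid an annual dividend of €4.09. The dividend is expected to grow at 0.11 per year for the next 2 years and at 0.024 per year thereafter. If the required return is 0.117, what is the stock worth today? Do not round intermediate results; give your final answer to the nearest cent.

D_1 = 4.53990
D_2 = 5.03929
Terminal value at year 2: TV = D_2×(1+g_2)/(r−g_2) = 5.16023/0.093 = 55.48636
P_0 = D_1/(1+r)^1 + D_2/(1+r)^2 + TV/(1+r)^2
    = 4.06437 + 4.03890 + 44.47131 = 52.57458

€52.57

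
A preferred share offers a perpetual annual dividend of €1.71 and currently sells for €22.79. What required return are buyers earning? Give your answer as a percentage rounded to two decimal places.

7.50%

P = C/r ⇒ r = C/P = €1.71/€22.79 = 0.075033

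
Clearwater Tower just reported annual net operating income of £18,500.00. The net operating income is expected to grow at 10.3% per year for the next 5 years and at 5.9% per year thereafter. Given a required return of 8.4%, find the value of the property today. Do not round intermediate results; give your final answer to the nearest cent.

£952267.92

D_1 = 20405.50000
D_2 = 22507.26650
D_3 = 24825.51495
D_4 = 27382.54299
D_5 = 30202.94492
Terminal value at year 5: TV = D_5×(1+g_2)/(r−g_2) = 31984.91867/0.025 = 1279396.74669
P_0 = D_1/(1+r)^1 + D_2/(1+r)^2 + D_3/(1+r)^3 + D_4/(1+r)^4 + D_5/(1+r)^5 + TV/(1+r)^5
    = 18824.26199 + 19154.20754 + 19489.93627 + 19831.54955 + 20179.15051 + 854788.81556 = 952267.92143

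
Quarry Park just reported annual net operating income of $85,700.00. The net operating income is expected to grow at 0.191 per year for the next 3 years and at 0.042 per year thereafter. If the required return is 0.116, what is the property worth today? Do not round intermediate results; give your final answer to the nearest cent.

$1759992.26

D_1 = 102068.70000
D_2 = 121563.82170
D_3 = 144782.51164
Terminal value at year 3: TV = D_3×(1+g_2)/(r−g_2) = 150863.37713/0.074 = 2038694.28559
P_0 = D_1/(1+r)^1 + D_2/(1+r)^2 + D_3/(1+r)^3 + TV/(1+r)^3
    = 91459.40860 + 97605.87423 + 104165.40879 + 1466761.56705 = 1759992.25868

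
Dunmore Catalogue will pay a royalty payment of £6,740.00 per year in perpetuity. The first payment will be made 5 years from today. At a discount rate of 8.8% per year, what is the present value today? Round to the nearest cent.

Value at end of year 4: C / r = £6,740.00 / 0.088 = £76,590.9091
Discount to today: PV = £76,590.9091 / (1 + 0.088)^4 = £76,590.9091 / 1.401250 = £54,659.00

£54659.00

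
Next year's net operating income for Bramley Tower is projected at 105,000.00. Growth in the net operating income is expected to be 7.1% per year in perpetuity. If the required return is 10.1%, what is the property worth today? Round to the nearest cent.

3500000.00

Growing perpetuity: P = D₁ / (r − g) = 105,000.0000 / (0.101 − 0.071) = 3,500,000.00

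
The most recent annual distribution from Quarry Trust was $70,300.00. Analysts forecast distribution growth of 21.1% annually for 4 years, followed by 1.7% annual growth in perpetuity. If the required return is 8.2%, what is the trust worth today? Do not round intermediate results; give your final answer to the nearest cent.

D_1 = 85133.30000
D_2 = 103096.42630
D_3 = 124849.77225
D_4 = 151193.07419
Terminal value at year 4: TV = D_4×(1+g_2)/(r−g_2) = 153763.35646/0.065 = 2365590.09931
P_0 = D_1/(1+r)^1 + D_2/(1+r)^2 + D_3/(1+r)^3 + D_4/(1+r)^4 + TV/(1+r)^4
    = 78681.42329 + 88062.11054 + 98561.19766 + 110312.02436 + 1725958.90428 = 2101575.66013

$2101575.66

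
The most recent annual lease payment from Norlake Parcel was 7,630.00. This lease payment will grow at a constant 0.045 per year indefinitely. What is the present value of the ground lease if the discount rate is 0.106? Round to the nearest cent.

130710.66

D₁ = D₀ × (1 + g) = 7,630.00 × 1.045 = 7,973.3500
Growing perpetuity: P = D₁ / (r − g) = 7,973.3500 / (0.106 − 0.045) = 130,710.66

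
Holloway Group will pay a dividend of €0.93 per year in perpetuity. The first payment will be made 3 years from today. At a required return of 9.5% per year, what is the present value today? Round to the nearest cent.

Value at end of year 2: C / r = €0.93 / 0.095 = €9.7895
Discount to today: PV = €9.7895 / (1 + 0.095)^2 = €9.7895 / 1.199025 = €8.16

€8.16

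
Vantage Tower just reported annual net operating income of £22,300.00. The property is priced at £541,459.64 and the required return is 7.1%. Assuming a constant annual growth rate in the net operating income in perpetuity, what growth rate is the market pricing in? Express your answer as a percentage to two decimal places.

2.86%

P = D₀(1+g)/(r−g) ⇒ P(r−g) = D₀(1+g) ⇒ g(P+D₀) = P·r − D₀
g = (P·r − D₀)/(P + D₀) = (£541,459.64×0.071 − £22,300.00) / (£541,459.64 + £22,300.00) = 0.028636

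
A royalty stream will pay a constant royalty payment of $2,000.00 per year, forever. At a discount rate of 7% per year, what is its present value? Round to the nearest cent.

Level perpetuity: PV = C / r = $2,000.00 / 0.07 = $28,571.43

$28571.43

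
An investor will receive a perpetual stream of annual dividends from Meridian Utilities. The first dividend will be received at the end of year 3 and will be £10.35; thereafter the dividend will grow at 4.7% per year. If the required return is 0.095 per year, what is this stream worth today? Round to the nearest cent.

£179.83

Value at end of year 2: C₁ / (r − g) = £10.35 / (0.095 − 0.047) = £215.6250
Discount to today: PV = £215.6250 / (1 + 0.095)^2 = £215.6250 / 1.199025 = £179.83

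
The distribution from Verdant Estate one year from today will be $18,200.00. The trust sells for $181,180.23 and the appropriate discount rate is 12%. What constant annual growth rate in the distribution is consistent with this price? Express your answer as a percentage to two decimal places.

P = D₁/(r−g) ⇒ g = r − D₁/P = 0.12 − $18,200.00/$181,180.23 = 0.019548

1.95%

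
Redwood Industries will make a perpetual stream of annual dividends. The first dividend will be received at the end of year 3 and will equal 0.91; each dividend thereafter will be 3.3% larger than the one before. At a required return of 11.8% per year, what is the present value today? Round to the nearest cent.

Value at end of year 2: C₁ / (r − g) = 0.91 / (0.118 − 0.033) = 10.7059
Discount to today: PV = 10.7059 / (1 + 0.118)^2 = 10.7059 / 1.249924 = 8.57

8.57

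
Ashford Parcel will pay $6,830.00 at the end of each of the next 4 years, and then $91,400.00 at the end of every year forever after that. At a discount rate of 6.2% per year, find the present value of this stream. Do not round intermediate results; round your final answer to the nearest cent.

PV of 4-year annuity: $6,830.00 × [1 − (1+0.062)^−4] / 0.062 = 23558.68703
Perpetuity value at year 4: $91,400.00 / 0.062 = 1474193.54839
PV of perpetuity: 1474193.54839 / (1+0.062)^4 = 1158927.95622
Total PV = 23558.68703 + 1158927.95622 = 1182486.64325

$1182486.64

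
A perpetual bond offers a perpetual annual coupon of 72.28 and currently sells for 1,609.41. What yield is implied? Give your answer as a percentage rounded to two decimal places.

P = C/r ⇒ r = C/P = 72.28/1,609.41 = 0.044911

4.49%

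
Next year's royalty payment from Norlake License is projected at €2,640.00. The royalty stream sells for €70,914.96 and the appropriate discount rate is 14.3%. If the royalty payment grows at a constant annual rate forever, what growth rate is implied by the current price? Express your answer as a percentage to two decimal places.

10.58%

P = D₁/(r−g) ⇒ g = r − D₁/P = 0.143 − €2,640.00/€70,914.96 = 0.105772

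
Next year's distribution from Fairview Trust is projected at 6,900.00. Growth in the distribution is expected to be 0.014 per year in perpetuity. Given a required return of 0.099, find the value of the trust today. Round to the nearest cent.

Growing perpetuity: P = D₁ / (r − g) = 6,900.0000 / (0.099 − 0.014) = 81,176.47

81176.47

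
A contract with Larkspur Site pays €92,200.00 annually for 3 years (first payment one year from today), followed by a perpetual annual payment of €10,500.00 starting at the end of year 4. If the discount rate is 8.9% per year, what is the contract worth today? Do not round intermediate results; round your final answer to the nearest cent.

€325153.43

PV of 3-year annuity: €92,200.00 × [1 − (1+0.089)^−3] / 0.089 = 233801.93969
Perpetuity value at year 3: €10,500.00 / 0.089 = 117977.52809
PV of perpetuity: 117977.52809 / (1+0.089)^3 = 91351.49374
Total PV = 233801.93969 + 91351.49374 = 325153.43343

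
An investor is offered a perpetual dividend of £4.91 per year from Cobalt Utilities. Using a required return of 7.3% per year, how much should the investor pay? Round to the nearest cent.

Level perpetuity: PV = C / r = £4.91 / 0.073 = £67.26

£67.26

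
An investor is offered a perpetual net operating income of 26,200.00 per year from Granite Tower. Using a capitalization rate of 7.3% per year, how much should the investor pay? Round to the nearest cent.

358904.11

Level perpetuity: PV = C / r = 26,200.00 / 0.073 = 358,904.11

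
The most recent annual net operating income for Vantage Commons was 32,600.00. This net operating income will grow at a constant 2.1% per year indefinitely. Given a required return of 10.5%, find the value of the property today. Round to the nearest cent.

396245.24

D₁ = D₀ × (1 + g) = 32,600.00 × 1.021 = 33,284.6000
Growing perpetuity: P = D₁ / (r − g) = 33,284.6000 / (0.105 − 0.021) = 396,245.24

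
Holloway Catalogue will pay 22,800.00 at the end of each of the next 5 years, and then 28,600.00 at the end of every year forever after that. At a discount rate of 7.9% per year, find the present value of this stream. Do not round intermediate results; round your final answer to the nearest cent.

338806.43

PV of 5-year annuity: 22,800.00 × [1 − (1+0.079)^−5] / 0.079 = 91274.22512
Perpetuity value at year 5: 28,600.00 / 0.079 = 362025.31646
PV of perpetuity: 362025.31646 / (1+0.079)^5 = 247532.20951
Total PV = 91274.22512 + 247532.20951 = 338806.43463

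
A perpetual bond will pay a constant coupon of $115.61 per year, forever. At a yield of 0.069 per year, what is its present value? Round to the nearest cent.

Level perpetuity: PV = C / r = $115.61 / 0.069 = $1,675.51

$1675.51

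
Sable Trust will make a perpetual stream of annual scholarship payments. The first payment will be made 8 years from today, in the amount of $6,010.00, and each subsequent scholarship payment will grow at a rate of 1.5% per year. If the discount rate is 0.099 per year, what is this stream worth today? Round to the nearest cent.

Value at end of year 7: C₁ / (r − g) = $6,010.00 / (0.099 − 0.015) = $71,547.6190
Discount to today: PV = $71,547.6190 / (1 + 0.099)^7 = $71,547.6190 / 1.936350 = $36,949.74

$36949.74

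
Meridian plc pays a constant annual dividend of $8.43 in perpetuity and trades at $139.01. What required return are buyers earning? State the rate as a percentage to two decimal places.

6.06%

P = C/r ⇒ r = C/P = $8.43/$139.01 = 0.060643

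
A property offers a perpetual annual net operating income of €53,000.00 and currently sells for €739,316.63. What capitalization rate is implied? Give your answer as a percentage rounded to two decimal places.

P = C/r ⇒ r = C/P = €53,000.00/€739,316.63 = 0.071688

7.17%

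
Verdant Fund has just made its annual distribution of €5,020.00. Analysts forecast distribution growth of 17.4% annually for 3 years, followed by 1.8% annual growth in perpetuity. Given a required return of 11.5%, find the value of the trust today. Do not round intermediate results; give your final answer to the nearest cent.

€78208.54

D_1 = 5893.48000
D_2 = 6918.94552
D_3 = 8122.84204
Terminal value at year 3: TV = D_3×(1+g_2)/(r−g_2) = 8269.05320/0.097 = 85247.97111
P_0 = D_1/(1+r)^1 + D_2/(1+r)^2 + D_3/(1+r)^3 + TV/(1+r)^3
    = 5285.63229 + 5565.32045 + 5859.80826 + 61497.78155 = 78208.54255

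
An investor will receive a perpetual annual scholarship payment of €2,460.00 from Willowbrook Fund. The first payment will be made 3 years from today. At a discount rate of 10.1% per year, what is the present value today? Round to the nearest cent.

€20092.74

Value at end of year 2: C / r = €2,460.00 / 0.101 = €24,356.4356
Discount to today: PV = €24,356.4356 / (1 + 0.101)^2 = €24,356.4356 / 1.212201 = €20,092.74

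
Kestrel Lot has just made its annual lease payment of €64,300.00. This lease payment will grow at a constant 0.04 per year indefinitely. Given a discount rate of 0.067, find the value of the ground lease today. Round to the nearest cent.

D₁ = D₀ × (1 + g) = €64,300.00 × 1.04 = €66,872.0000
Growing perpetuity: P = D₁ / (r − g) = €66,872.0000 / (0.067 − 0.04) = €2,476,740.74

€2476740.74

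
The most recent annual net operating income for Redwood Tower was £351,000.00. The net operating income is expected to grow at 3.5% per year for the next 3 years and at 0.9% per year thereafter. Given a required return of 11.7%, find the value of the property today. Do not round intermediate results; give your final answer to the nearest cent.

£3514595.72

D_1 = 363285.00000
D_2 = 375999.97500
D_3 = 389159.97413
Terminal value at year 3: TV = D_3×(1+g_2)/(r−g_2) = 392662.41389/0.108 = 3635763.09159
P_0 = D_1/(1+r)^1 + D_2/(1+r)^2 + D_3/(1+r)^3 + TV/(1+r)^3
    = 325232.76634 + 301357.12906 + 279234.22433 + 2608771.59583 = 3514595.71556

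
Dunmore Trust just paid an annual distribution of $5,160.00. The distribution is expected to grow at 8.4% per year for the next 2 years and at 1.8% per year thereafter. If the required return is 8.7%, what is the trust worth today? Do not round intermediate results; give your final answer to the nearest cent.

D_1 = 5593.44000
D_2 = 6063.28896
Terminal value at year 2: TV = D_2×(1+g_2)/(r−g_2) = 6172.42816/0.069 = 89455.48060
P_0 = D_1/(1+r)^1 + D_2/(1+r)^2 + TV/(1+r)^2
    = 5145.75897 + 5131.55724 + 75709.06193 = 85986.37814

$85986.38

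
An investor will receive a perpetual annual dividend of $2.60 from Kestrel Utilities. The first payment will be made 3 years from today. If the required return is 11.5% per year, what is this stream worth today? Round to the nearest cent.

$18.19

Value at end of year 2: C / r = $2.60 / 0.115 = $22.6087
Discount to today: PV = $22.6087 / (1 + 0.115)^2 = $22.6087 / 1.243225 = $18.19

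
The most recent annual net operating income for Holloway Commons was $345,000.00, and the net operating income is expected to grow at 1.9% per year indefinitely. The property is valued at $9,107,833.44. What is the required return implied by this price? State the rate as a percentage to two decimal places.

5.76%

D₁ = $345,000.00 × 1.019 = $351,555.0000
P = D₁/(r − g) ⇒ r = D₁/P + g = $351,555.0000/$9,107,833.44 + 0.019 = 0.038599 + 0.019 = 0.057599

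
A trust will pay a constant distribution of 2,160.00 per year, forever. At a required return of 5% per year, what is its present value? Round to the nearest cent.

Level perpetuity: PV = C / r = 2,160.00 / 0.05 = 43,200.00

43200.00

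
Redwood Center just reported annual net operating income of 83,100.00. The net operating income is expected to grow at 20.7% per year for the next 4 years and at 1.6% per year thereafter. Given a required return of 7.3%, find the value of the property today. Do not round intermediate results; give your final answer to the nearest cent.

2821614.96

D_1 = 100301.70000
D_2 = 121064.15190
D_3 = 146124.43134
D_4 = 176372.18863
Terminal value at year 4: TV = D_4×(1+g_2)/(r−g_2) = 179194.14365/0.057 = 3143756.90613
P_0 = D_1/(1+r)^1 + D_2/(1+r)^2 + D_3/(1+r)^3 + D_4/(1+r)^4 + TV/(1+r)^4
    = 93477.81920 + 105151.65682 + 118283.36420 + 133055.00521 + 2371647.11040 = 2821614.95584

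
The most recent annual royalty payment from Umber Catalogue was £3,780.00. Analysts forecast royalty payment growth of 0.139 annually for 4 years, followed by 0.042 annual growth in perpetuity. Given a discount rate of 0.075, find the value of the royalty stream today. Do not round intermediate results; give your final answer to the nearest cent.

D_1 = 4305.42000
D_2 = 4903.87338
D_3 = 5585.51178
D_4 = 6361.89792
Terminal value at year 4: TV = D_4×(1+g_2)/(r−g_2) = 6629.09763/0.033 = 200881.74636
P_0 = D_1/(1+r)^1 + D_2/(1+r)^2 + D_3/(1+r)^3 + D_4/(1+r)^4 + TV/(1+r)^4
    = 4005.04186 + 4243.48156 + 4496.11674 + 4763.79253 + 150420.35809 = 167928.79079

£167928.79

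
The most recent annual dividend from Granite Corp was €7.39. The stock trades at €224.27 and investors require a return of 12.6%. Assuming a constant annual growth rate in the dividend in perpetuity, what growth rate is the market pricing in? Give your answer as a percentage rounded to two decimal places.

P = D₀(1+g)/(r−g) ⇒ P(r−g) = D₀(1+g) ⇒ g(P+D₀) = P·r − D₀
g = (P·r − D₀)/(P + D₀) = (€224.27×0.126 − €7.39) / (€224.27 + €7.39) = 0.090080

9.01%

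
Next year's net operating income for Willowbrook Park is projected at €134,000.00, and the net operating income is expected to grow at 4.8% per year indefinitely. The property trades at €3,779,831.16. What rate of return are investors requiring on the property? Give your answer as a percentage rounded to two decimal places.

P = D₁/(r − g) ⇒ r = D₁/P + g = €134,000.0000/€3,779,831.16 + 0.048 = 0.035451 + 0.048 = 0.083451

8.35%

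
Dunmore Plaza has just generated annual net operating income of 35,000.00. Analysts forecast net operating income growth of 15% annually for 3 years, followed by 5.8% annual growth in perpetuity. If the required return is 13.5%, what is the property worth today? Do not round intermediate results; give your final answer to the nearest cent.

D_1 = 40250.00000
D_2 = 46287.50000
D_3 = 53230.62500
Terminal value at year 3: TV = D_3×(1+g_2)/(r−g_2) = 56318.00125/0.077 = 731402.61364
P_0 = D_1/(1+r)^1 + D_2/(1+r)^2 + D_3/(1+r)^3 + TV/(1+r)^3
    = 35462.55507 + 35931.22319 + 36406.08518 + 500229.06643 = 608028.92987

608028.93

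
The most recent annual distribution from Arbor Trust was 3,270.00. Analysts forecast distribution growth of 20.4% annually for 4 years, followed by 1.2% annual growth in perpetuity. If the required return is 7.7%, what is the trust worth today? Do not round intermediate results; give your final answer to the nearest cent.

96934.77

D_1 = 3937.08000
D_2 = 4740.24432
D_3 = 5707.25416
D_4 = 6871.53401
Terminal value at year 4: TV = D_4×(1+g_2)/(r−g_2) = 6953.99242/0.065 = 106984.49874
P_0 = D_1/(1+r)^1 + D_2/(1+r)^2 + D_3/(1+r)^3 + D_4/(1+r)^4 + TV/(1+r)^4
    = 3655.59889 + 4086.66765 + 4568.56811 + 5107.29434 + 79516.64412 = 96934.77309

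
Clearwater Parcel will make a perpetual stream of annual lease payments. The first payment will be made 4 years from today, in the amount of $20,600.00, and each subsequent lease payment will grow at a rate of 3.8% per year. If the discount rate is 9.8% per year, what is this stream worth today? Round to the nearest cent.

$259363.55

Value at end of year 3: C₁ / (r − g) = $20,600.00 / (0.098 − 0.038) = $343,333.3333
Discount to today: PV = $343,333.3333 / (1 + 0.098)^3 = $343,333.3333 / 1.323753 = $259,363.55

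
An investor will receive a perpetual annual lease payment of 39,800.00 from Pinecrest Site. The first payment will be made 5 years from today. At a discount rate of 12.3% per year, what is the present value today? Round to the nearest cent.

203450.58

Value at end of year 4: C / r = 39,800.00 / 0.123 = 323,577.2358
Discount to today: PV = 323,577.2358 / (1 + 0.123)^4 = 323,577.2358 / 1.590446 = 203,450.58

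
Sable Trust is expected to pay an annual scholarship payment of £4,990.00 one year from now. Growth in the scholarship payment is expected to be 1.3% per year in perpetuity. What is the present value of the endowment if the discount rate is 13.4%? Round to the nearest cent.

£41239.67

Growing perpetuity: P = D₁ / (r − g) = £4,990.0000 / (0.134 − 0.013) = £41,239.67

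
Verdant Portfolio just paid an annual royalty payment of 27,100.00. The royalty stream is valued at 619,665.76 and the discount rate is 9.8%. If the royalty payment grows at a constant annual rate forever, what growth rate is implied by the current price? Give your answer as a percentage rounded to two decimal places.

P = D₀(1+g)/(r−g) ⇒ P(r−g) = D₀(1+g) ⇒ g(P+D₀) = P·r − D₀
g = (P·r − D₀)/(P + D₀) = (619,665.76×0.098 − 27,100.00) / (619,665.76 + 27,100.00) = 0.051993

5.20%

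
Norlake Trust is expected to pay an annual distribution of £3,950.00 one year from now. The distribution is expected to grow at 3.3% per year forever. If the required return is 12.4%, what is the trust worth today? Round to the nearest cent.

£43406.59

Growing perpetuity: P = D₁ / (r − g) = £3,950.0000 / (0.124 − 0.033) = £43,406.59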